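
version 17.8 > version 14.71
True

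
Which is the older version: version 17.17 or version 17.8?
version 17.8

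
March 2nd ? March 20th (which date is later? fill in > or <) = <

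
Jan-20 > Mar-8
False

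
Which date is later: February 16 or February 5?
February 16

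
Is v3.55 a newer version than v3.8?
Yes. Version numbers are compared segment by segment as integers, not as decimals: minor version 55 > 8, so v3.55 > v3.8 (even though the decimal 3.55 < 3.8).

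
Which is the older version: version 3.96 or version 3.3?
version 3.3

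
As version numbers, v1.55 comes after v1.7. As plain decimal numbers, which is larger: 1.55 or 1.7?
1.7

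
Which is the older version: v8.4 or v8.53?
v8.4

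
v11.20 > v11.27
False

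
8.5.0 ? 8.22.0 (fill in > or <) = <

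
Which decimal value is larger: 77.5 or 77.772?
77.772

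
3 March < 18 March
True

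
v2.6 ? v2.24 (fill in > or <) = <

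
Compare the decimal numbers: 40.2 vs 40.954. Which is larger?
40.954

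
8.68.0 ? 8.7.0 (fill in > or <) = >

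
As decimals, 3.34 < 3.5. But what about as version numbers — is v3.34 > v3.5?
True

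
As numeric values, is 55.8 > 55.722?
True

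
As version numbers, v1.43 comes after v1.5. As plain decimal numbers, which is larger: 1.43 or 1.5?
1.5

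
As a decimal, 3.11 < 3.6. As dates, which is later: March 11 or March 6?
March 11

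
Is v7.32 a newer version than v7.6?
Yes. Version numbers are compared segment by segment as integers, not as decimals: minor version 32 > 6, so v7.32 > v7.6 (even though the decimal 7.32 < 7.6).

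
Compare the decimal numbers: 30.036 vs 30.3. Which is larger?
30.3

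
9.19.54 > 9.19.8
True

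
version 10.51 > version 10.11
True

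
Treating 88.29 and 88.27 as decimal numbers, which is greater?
88.29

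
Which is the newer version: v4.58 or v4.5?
v4.58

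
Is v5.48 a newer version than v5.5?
Yes. Version numbers are compared segment by segment as integers, not as decimals: minor version 48 > 5, so v5.48 > v5.5 (even though the decimal 5.48 < 5.5).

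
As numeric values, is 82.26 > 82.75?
False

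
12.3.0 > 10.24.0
True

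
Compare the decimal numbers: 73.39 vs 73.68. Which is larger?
73.68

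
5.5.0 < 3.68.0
False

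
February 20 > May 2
False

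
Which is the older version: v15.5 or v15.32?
v15.5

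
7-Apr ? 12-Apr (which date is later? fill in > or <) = <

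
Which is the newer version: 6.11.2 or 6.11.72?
6.11.72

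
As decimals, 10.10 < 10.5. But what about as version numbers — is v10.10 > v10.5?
True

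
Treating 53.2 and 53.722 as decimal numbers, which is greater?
53.722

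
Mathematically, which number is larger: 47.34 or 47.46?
47.46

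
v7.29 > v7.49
False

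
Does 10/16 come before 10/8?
No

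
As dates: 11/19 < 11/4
False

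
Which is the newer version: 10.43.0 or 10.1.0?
10.43.0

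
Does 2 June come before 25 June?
Yes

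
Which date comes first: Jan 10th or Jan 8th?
Jan 8th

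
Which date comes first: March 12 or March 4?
March 4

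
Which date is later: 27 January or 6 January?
27 January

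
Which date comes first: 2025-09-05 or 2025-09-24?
2025-09-05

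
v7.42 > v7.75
False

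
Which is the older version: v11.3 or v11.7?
v11.3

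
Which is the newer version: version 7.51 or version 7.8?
version 7.51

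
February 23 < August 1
True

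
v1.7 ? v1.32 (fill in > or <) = <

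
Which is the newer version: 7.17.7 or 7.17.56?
7.17.56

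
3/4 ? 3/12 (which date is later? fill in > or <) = <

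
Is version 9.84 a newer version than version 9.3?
Yes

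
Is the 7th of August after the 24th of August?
No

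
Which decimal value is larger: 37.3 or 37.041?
37.3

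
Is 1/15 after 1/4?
Yes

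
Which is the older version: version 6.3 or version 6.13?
version 6.3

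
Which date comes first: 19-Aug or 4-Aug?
4-Aug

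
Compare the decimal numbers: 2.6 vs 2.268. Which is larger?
2.6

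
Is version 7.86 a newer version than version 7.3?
Yes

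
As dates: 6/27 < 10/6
True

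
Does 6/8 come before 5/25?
No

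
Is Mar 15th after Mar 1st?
Yes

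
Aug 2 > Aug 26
False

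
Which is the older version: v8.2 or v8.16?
v8.2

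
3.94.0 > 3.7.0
True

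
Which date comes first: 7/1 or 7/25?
7/1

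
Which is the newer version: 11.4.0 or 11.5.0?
11.5.0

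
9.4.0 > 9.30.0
False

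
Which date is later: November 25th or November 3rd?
November 25th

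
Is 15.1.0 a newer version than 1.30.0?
Yes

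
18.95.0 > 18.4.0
True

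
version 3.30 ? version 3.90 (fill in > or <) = <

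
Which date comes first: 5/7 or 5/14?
5/7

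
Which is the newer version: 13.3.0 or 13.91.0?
13.91.0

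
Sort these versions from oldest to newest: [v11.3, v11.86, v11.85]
[v11.3, v11.85, v11.86]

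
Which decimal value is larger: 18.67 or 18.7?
18.7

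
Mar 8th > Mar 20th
False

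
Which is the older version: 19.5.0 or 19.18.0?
19.5.0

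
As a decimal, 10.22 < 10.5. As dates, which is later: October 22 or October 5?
October 22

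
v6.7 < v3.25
False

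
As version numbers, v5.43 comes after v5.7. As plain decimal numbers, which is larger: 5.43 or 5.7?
5.7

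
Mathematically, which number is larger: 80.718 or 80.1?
80.718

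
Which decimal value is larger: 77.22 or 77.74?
77.74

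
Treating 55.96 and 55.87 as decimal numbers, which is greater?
55.96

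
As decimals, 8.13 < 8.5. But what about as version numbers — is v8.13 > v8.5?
True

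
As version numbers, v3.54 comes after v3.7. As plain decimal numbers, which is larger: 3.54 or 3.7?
3.7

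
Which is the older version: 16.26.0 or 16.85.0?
16.26.0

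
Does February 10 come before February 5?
No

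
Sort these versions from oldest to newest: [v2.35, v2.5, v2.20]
[v2.5, v2.20, v2.35]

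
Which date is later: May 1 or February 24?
May 1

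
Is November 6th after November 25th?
No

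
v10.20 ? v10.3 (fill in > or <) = >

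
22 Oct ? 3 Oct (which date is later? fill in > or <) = >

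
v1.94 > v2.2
False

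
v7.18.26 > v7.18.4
True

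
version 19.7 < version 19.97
True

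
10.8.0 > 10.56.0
False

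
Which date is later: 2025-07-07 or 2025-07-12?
2025-07-12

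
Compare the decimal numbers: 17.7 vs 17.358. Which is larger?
17.7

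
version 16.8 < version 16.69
True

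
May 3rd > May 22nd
False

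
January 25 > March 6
False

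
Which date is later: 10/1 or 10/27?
10/27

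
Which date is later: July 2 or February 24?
July 2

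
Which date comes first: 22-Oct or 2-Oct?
2-Oct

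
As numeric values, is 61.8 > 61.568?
True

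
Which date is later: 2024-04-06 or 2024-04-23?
2024-04-23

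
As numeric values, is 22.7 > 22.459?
True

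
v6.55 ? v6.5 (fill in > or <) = >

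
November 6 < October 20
False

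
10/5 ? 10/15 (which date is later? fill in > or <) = <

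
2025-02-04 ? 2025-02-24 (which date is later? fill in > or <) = <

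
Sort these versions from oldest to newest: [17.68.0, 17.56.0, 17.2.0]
[17.2.0, 17.56.0, 17.68.0]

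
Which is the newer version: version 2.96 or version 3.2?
version 3.2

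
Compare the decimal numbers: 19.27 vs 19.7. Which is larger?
19.7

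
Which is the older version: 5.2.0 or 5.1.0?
5.1.0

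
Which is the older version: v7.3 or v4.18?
v4.18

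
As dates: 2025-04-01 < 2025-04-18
True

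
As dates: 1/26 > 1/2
True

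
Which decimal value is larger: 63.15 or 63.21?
63.21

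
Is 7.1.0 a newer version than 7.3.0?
No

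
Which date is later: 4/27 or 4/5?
4/27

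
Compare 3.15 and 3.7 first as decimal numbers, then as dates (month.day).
As decimals: 3.15 < 3.7. As dates: 3/15 is later than 3/7 (day 15 > day 7).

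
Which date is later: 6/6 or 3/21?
6/6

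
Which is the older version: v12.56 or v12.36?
v12.36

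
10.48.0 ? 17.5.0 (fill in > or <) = <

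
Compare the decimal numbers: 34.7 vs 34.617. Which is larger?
34.7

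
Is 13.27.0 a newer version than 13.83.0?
No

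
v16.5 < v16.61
True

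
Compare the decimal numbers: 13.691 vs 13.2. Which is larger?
13.691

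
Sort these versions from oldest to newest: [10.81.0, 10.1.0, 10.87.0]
[10.1.0, 10.81.0, 10.87.0]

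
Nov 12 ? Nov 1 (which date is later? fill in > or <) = >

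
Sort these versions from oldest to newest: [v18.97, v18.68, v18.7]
[v18.7, v18.68, v18.97]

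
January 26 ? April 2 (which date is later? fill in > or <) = <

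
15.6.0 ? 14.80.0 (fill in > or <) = >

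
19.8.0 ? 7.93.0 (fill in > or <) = >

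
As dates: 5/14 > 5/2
True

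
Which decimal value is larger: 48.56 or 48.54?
48.56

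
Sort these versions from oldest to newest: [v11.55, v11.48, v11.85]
[v11.48, v11.55, v11.85]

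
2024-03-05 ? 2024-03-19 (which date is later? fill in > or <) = <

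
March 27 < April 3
True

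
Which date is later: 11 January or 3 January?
11 January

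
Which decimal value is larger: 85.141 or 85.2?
85.2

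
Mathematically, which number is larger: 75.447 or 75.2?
75.447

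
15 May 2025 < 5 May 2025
False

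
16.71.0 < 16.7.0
False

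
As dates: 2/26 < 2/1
False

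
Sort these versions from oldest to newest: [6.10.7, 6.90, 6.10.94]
[6.10.7, 6.10.94, 6.90]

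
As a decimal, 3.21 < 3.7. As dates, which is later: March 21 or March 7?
March 21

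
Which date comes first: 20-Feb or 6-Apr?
20-Feb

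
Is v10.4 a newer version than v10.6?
No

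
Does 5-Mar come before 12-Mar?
Yes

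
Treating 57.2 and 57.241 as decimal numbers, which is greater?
57.241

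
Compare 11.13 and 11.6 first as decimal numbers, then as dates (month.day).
As decimals: 11.13 < 11.6. As dates: 11/13 is later than 11/6 (day 13 > day 6).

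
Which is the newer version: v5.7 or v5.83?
v5.83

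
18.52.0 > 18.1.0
True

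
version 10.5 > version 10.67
False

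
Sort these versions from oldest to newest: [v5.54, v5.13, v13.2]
[v5.13, v5.54, v13.2]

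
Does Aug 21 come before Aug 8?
No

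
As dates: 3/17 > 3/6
True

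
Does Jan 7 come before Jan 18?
Yes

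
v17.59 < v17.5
False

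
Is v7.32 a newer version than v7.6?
Yes. Version numbers are compared segment by segment as integers, not as decimals: minor version 32 > 6, so v7.32 > v7.6 (even though the decimal 7.32 < 7.6).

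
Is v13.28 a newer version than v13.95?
No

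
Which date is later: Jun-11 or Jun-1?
Jun-11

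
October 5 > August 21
True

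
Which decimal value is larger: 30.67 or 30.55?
30.67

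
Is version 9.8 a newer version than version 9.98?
No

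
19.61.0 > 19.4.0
True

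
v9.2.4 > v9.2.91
False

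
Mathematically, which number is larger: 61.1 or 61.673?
61.673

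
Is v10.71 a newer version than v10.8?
Yes. Version numbers are compared segment by segment as integers, not as decimals: minor version 71 > 8, so v10.71 > v10.8 (even though the decimal 10.71 < 10.8).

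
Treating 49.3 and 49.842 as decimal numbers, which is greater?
49.842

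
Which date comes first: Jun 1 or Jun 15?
Jun 1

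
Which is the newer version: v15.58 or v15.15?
v15.58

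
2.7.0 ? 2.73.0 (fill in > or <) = <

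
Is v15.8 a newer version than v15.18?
No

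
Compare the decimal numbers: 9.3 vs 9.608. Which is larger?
9.608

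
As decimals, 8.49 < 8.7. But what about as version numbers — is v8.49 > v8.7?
True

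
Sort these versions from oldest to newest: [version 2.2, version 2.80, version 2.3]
[version 2.2, version 2.3, version 2.80]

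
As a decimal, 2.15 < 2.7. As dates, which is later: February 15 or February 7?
February 15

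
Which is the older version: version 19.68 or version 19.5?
version 19.5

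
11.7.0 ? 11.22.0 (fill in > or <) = <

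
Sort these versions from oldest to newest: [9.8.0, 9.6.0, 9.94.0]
[9.6.0, 9.8.0, 9.94.0]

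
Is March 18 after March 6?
Yes. Day 18 comes after day 6 in March — this is a date comparison, not a decimal one (the decimal 3.18 would be smaller than 3.6).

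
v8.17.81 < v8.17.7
False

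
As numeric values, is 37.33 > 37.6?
False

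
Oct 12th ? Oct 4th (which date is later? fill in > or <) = >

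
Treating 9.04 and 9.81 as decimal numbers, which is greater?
9.81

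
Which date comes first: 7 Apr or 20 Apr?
7 Apr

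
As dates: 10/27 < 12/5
True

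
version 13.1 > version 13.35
False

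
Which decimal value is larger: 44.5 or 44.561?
44.561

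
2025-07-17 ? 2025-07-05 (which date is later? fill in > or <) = >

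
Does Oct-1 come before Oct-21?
Yes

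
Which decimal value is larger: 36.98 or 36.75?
36.98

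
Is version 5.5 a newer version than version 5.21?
No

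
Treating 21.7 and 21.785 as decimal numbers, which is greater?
21.785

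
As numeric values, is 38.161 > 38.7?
False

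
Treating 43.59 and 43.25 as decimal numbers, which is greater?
43.59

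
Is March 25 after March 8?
Yes. Day 25 comes after day 8 in March — this is a date comparison, not a decimal one (the decimal 3.25 would be smaller than 3.8).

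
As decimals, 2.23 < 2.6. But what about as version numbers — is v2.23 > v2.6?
True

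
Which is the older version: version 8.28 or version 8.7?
version 8.7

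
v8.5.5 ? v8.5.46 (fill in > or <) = <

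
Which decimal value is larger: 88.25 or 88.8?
88.8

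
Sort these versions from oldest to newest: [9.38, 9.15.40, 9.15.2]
[9.15.2, 9.15.40, 9.38]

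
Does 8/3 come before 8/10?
Yes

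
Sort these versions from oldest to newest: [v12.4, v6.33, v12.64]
[v6.33, v12.4, v12.64]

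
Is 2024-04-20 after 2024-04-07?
Yes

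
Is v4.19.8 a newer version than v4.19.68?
No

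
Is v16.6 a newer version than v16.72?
No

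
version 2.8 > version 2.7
True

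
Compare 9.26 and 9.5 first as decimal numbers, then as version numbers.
As decimals: 9.26 < 9.5. As versions: v9.26 > v9.5 (minor version 26 > 5).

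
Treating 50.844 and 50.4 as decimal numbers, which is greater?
50.844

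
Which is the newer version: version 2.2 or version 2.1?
version 2.2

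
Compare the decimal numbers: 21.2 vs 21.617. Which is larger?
21.617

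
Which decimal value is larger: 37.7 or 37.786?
37.786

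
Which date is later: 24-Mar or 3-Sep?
3-Sep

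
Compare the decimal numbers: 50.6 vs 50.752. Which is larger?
50.752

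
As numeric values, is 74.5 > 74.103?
True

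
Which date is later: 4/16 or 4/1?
4/16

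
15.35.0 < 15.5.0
False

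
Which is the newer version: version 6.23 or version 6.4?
version 6.23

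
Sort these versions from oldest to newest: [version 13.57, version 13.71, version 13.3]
[version 13.3, version 13.57, version 13.71]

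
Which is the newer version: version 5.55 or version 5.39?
version 5.55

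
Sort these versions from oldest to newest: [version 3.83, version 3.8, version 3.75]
[version 3.8, version 3.75, version 3.83]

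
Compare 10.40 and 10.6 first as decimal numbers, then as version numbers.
As decimals: 10.40 < 10.6. As versions: v10.40 > v10.6 (minor version 40 > 6).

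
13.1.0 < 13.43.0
True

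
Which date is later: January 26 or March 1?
March 1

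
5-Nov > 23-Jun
True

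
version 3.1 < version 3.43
True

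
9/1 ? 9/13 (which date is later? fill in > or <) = <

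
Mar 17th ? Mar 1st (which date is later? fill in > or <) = >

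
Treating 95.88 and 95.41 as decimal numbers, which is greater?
95.88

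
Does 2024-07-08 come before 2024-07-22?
Yes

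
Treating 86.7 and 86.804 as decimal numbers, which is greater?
86.804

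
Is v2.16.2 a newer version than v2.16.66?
No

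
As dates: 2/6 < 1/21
False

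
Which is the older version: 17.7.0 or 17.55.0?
17.7.0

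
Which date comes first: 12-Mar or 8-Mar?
8-Mar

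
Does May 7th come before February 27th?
No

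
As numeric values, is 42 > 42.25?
False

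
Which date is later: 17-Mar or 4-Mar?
17-Mar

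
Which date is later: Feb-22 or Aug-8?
Aug-8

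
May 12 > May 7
True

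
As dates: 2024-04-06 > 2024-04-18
False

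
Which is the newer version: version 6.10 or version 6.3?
version 6.10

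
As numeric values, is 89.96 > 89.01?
True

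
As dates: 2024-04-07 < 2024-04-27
True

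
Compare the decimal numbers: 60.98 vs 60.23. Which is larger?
60.98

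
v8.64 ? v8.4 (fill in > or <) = >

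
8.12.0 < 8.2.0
False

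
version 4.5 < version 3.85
False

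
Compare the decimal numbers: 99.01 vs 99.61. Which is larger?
99.61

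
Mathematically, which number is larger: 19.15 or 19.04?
19.15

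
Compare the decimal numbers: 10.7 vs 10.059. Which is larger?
10.7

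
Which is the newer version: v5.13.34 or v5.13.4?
v5.13.34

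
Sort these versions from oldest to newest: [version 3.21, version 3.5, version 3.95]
[version 3.5, version 3.21, version 3.95]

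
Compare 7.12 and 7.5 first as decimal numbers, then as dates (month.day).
As decimals: 7.12 < 7.5. As dates: 7/12 is later than 7/5 (day 12 > day 5).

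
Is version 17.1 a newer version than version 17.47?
No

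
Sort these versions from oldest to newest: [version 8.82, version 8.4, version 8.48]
[version 8.4, version 8.48, version 8.82]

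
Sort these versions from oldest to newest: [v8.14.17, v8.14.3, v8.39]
[v8.14.3, v8.14.17, v8.39]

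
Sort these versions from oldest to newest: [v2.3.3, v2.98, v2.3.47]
[v2.3.3, v2.3.47, v2.98]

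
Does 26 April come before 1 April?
No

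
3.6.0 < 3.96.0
True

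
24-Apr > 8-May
False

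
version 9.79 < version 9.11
False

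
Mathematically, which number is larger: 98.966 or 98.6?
98.966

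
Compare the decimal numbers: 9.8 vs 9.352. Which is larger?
9.8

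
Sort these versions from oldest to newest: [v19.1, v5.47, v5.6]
[v5.6, v5.47, v19.1]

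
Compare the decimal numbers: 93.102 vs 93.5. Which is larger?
93.5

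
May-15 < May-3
False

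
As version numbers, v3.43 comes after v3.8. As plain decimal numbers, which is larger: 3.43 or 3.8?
3.8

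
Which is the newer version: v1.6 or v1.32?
v1.32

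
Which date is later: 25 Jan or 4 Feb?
4 Feb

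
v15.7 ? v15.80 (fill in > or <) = <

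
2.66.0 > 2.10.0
True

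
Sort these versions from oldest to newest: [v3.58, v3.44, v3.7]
[v3.7, v3.44, v3.58]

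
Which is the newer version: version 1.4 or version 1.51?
version 1.51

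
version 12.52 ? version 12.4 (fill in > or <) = >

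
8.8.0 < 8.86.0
True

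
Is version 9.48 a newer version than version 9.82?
No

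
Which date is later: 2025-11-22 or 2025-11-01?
2025-11-22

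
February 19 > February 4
True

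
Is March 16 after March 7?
Yes. Day 16 comes after day 7 in March — this is a date comparison, not a decimal one (the decimal 3.16 would be smaller than 3.7).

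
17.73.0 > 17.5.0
True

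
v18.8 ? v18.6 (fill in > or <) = >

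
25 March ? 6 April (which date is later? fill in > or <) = <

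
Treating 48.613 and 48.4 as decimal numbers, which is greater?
48.613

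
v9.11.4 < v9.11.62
True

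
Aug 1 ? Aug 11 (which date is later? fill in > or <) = <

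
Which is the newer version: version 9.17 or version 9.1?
version 9.17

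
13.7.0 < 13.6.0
False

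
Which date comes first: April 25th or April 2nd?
April 2nd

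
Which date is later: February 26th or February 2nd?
February 26th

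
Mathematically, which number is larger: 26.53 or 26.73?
26.73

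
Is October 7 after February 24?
Yes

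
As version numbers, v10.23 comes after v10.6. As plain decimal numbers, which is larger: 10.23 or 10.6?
10.6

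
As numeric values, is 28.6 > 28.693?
False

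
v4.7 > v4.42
False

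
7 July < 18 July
True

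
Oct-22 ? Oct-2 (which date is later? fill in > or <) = >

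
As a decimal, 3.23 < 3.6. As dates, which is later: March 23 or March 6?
March 23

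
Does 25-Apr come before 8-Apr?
No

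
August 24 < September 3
True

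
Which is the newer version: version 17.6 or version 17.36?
version 17.36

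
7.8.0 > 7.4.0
True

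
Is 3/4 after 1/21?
Yes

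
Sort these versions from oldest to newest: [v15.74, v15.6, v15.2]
[v15.2, v15.6, v15.74]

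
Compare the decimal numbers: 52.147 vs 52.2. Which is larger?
52.2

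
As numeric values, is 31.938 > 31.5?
True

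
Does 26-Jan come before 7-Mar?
Yes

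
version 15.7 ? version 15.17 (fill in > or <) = <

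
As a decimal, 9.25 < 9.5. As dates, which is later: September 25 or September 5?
September 25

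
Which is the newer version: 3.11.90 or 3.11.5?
3.11.90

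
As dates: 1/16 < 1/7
False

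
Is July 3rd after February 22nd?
Yes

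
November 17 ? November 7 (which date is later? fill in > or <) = >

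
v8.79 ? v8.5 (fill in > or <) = >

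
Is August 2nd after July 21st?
Yes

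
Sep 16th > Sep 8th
True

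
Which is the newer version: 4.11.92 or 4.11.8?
4.11.92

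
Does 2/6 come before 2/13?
Yes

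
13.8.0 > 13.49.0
False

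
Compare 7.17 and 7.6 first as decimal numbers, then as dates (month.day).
As decimals: 7.17 < 7.6. As dates: 7/17 is later than 7/6 (day 17 > day 6).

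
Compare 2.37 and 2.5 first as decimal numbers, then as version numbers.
As decimals: 2.37 < 2.5. As versions: v2.37 > v2.5 (minor version 37 > 5).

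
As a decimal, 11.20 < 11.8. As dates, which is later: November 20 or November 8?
November 20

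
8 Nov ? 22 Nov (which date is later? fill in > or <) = <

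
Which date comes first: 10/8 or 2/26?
2/26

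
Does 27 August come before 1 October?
Yes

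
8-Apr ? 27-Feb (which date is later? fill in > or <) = >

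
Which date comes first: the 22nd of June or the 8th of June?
the 8th of June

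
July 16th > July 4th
True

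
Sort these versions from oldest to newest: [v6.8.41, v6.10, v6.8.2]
[v6.8.2, v6.8.41, v6.10]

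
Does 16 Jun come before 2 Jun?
No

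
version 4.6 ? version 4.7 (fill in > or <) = <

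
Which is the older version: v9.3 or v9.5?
v9.3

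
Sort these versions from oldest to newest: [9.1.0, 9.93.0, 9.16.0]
[9.1.0, 9.16.0, 9.93.0]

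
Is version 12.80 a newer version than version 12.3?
Yes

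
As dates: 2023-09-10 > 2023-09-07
True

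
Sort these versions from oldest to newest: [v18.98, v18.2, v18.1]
[v18.1, v18.2, v18.98]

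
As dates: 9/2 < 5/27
False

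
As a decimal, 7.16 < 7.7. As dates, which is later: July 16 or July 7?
July 16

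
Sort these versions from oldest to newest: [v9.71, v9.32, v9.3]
[v9.3, v9.32, v9.71]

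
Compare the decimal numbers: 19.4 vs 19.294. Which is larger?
19.4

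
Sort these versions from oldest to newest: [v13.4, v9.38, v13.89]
[v9.38, v13.4, v13.89]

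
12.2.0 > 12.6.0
False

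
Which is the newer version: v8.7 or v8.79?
v8.79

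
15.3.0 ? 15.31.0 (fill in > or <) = <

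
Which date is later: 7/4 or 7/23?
7/23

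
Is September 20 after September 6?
Yes. Day 20 comes after day 6 in September — this is a date comparison, not a decimal one (the decimal 9.20 would be smaller than 9.6).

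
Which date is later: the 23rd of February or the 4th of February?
the 23rd of February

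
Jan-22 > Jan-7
True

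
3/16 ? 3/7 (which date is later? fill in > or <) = >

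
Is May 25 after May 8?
Yes. Day 25 comes after day 8 in May — this is a date comparison, not a decimal one (the decimal 5.25 would be smaller than 5.8).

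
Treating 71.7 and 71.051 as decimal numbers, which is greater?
71.7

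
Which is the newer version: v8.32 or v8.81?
v8.81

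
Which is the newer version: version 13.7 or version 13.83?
version 13.83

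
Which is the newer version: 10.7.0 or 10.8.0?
10.8.0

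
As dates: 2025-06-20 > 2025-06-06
True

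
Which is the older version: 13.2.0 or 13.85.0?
13.2.0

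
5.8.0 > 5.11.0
False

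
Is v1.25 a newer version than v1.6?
Yes. Version numbers are compared segment by segment as integers, not as decimals: minor version 25 > 6, so v1.25 > v1.6 (even though the decimal 1.25 < 1.6).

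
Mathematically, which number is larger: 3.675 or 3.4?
3.675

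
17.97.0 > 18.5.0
False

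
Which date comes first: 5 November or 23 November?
5 November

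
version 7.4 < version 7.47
True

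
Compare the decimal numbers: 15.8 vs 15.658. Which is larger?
15.8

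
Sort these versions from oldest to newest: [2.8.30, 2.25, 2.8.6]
[2.8.6, 2.8.30, 2.25]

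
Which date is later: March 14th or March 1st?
March 14th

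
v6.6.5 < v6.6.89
True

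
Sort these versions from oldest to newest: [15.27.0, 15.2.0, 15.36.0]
[15.2.0, 15.27.0, 15.36.0]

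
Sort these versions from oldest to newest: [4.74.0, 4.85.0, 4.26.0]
[4.26.0, 4.74.0, 4.85.0]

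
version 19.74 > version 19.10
True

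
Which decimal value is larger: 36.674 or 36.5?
36.674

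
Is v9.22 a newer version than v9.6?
Yes. Version numbers are compared segment by segment as integers, not as decimals: minor version 22 > 6, so v9.22 > v9.6 (even though the decimal 9.22 < 9.6).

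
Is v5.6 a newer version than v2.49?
Yes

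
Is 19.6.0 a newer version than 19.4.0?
Yes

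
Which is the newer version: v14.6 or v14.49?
v14.49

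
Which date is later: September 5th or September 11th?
September 11th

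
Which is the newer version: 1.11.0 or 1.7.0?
1.11.0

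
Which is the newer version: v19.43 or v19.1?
v19.43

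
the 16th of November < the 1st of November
False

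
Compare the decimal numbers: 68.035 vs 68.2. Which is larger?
68.2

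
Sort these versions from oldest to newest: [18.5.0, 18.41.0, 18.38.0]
[18.5.0, 18.38.0, 18.41.0]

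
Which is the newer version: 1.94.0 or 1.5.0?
1.94.0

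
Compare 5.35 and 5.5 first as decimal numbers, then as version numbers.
As decimals: 5.35 < 5.5. As versions: v5.35 > v5.5 (minor version 35 > 5).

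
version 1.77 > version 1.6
True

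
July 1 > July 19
False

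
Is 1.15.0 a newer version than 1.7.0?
Yes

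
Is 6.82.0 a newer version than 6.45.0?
Yes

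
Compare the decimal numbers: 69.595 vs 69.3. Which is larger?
69.595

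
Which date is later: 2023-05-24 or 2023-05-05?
2023-05-24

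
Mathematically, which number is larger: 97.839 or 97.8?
97.839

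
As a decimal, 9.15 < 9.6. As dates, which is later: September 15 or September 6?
September 15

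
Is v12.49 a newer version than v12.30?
Yes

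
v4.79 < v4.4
False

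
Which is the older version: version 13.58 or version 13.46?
version 13.46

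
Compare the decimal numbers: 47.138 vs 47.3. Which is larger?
47.3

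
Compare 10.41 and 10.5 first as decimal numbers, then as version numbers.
As decimals: 10.41 < 10.5. As versions: v10.41 > v10.5 (minor version 41 > 5).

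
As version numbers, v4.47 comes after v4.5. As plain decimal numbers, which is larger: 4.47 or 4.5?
4.5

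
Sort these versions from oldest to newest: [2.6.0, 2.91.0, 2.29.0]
[2.6.0, 2.29.0, 2.91.0]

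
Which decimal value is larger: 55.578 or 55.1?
55.578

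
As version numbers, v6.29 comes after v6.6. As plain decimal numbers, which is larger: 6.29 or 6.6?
6.6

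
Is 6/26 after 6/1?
Yes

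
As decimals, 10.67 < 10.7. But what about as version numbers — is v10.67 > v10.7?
True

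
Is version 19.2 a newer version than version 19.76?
No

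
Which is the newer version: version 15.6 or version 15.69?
version 15.69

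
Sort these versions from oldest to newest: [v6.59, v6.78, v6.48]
[v6.48, v6.59, v6.78]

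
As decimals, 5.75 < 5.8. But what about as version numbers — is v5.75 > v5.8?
True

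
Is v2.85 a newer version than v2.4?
Yes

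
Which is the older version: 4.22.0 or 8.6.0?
4.22.0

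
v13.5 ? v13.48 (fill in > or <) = <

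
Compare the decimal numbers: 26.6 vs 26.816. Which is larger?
26.816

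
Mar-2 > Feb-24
True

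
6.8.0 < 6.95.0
True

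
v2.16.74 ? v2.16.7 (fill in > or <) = >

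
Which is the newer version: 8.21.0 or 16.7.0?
16.7.0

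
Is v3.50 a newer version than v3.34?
Yes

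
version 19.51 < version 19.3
False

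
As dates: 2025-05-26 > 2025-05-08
True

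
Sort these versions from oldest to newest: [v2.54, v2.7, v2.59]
[v2.7, v2.54, v2.59]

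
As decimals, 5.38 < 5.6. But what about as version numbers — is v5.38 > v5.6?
True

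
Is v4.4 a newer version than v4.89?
No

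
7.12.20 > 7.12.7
True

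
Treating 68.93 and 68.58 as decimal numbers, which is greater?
68.93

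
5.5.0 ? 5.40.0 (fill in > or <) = <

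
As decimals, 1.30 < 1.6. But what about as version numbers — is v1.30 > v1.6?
True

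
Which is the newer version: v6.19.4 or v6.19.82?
v6.19.82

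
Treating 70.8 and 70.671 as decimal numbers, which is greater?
70.8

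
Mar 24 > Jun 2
False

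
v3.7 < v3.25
True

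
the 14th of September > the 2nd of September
True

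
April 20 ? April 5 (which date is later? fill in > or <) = >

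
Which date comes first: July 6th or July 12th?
July 6th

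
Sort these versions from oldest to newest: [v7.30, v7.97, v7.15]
[v7.15, v7.30, v7.97]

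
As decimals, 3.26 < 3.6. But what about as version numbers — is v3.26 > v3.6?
True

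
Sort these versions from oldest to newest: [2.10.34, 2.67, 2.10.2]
[2.10.2, 2.10.34, 2.67]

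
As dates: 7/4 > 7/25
False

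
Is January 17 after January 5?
Yes. Day 17 comes after day 5 in January — this is a date comparison, not a decimal one (the decimal 1.17 would be smaller than 1.5).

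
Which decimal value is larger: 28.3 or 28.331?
28.331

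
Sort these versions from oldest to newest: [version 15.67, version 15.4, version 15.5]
[version 15.4, version 15.5, version 15.67]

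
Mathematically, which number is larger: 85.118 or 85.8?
85.8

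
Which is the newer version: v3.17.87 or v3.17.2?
v3.17.87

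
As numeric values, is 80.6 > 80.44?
True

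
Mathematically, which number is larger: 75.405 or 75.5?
75.5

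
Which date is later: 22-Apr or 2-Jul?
2-Jul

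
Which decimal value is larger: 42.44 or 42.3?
42.44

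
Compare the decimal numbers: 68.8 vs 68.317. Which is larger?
68.8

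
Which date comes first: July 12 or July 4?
July 4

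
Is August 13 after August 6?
Yes. Day 13 comes after day 6 in August — this is a date comparison, not a decimal one (the decimal 8.13 would be smaller than 8.6).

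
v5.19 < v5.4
False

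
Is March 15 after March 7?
Yes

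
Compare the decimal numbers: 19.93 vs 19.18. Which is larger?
19.93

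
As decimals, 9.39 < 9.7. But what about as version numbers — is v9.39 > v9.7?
True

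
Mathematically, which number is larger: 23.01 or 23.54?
23.54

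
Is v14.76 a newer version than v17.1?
No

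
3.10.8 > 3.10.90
False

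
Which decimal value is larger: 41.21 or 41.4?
41.4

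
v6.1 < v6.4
True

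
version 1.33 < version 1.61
True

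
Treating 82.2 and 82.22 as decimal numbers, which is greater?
82.22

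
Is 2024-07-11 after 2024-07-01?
Yes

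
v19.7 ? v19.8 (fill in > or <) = <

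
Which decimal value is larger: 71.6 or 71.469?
71.6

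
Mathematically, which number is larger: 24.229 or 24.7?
24.7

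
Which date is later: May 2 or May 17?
May 17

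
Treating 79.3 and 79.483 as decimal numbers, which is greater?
79.483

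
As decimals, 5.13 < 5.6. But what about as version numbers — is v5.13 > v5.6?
True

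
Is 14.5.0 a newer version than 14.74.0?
No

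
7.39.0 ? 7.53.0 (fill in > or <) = <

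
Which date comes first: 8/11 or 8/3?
8/3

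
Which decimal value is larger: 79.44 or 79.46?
79.46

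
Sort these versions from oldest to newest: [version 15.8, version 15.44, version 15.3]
[version 15.3, version 15.8, version 15.44]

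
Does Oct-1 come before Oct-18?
Yes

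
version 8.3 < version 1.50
False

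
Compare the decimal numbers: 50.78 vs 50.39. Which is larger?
50.78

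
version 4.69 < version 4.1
False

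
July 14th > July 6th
True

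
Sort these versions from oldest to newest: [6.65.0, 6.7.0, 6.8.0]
[6.7.0, 6.8.0, 6.65.0]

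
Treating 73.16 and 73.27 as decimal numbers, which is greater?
73.27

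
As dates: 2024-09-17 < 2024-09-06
False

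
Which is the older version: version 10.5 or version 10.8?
version 10.5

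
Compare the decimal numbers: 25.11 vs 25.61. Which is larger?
25.61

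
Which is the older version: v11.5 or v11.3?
v11.3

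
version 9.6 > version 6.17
True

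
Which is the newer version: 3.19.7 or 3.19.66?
3.19.66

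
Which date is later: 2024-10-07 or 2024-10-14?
2024-10-14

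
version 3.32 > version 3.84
False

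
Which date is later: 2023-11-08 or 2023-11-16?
2023-11-16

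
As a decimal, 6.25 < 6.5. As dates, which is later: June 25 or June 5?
June 25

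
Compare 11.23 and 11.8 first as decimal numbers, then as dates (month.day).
As decimals: 11.23 < 11.8. As dates: 11/23 is later than 11/8 (day 23 > day 8).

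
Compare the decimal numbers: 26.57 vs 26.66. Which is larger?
26.66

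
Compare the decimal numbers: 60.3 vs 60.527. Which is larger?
60.527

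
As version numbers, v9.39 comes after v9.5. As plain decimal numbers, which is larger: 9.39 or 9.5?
9.5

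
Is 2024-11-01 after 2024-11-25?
No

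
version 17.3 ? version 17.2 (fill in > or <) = >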